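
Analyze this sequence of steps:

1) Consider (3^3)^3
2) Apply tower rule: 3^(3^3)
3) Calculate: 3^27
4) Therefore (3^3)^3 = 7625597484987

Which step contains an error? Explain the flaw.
Step 2: Apply tower rule: 3^(3^3)

Step 2 incorrectly states that (a^b)^c = a^(b^c). The correct rule is (a^b)^c = a^(b×c). The actual value is (3^3)^3 = 3^9 = 19683, not 3^27 = 7625597484987.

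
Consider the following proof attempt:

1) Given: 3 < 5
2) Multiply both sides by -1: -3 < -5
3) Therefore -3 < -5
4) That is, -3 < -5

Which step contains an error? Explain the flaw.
Step 2: Multiply both sides by -1: -3 < -5

Step 2 multiplies both sides by -1 but fails to reverse the inequality sign. When multiplying (or dividing) an inequality by a negative number, the direction must be reversed. Since 3 < 5, we should get -3 > -5, i.e., -3 > -5.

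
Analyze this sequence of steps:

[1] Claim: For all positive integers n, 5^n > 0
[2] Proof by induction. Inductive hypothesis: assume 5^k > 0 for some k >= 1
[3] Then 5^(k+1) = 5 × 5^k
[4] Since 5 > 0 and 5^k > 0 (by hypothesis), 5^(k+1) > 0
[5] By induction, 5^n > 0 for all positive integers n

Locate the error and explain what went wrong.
Step 5: By induction, 5^n > 0 for all positive integers n

Step 5 concludes the proof by induction, but no base case was ever established. A valid induction proof requires: (1) a base case proving 5^1 > 0, and (2) an inductive step showing IF 5^k > 0 THEN 5^(k+1) > 0. Steps 2-4 correctly establish the inductive step, but without the base case the conclusion in step 5 does not follow.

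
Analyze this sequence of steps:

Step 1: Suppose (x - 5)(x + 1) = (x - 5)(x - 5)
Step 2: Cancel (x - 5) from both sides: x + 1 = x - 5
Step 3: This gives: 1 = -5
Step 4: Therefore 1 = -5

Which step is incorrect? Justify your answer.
Step 2: Cancel (x - 5) from both sides: x + 1 = x - 5

Step 2 cancels (x - 5) from both sides. This is only valid if (x - 5) ≠ 0, i.e., x ≠ 5. When x = 5, both sides equal zero regardless of the other factors. The correct approach requires considering x = 5 as a separate case.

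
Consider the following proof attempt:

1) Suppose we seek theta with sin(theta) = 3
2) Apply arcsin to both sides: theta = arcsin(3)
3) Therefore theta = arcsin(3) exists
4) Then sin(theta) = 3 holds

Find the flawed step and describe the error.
Step 2: Apply arcsin to both sides: theta = arcsin(3)

Step 2 applies arcsin to 3. However, arcsin(x) is only defined for x in [-1, 1] because sin(theta) can only produce values in that range. Since |3| > 1, arcsin(3) is undefined. There is no angle whose sine equals 3.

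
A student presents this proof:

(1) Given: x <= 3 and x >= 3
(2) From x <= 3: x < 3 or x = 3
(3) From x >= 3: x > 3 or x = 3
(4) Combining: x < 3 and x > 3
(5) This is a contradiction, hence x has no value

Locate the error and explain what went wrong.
Step 4: Combining: x < 3 and x > 3

Step 4 incorrectly combines the conditions. From x <= 3 and x >= 3, the intersection is x = 3. The error treats the 'or' cases as 'and' requirements. The correct conclusion is that x = 3 is the unique solution, not that no solution exists.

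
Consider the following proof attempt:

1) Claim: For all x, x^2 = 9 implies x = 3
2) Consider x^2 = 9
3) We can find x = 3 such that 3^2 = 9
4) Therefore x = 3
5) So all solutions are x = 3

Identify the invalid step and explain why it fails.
Step 4: Therefore x = 3

Step 4 incorrectly concludes that x = 3 is the only solution. The proof shows that x = 3 is A solution (existence), but does not show it is the ONLY solution (uniqueness). In fact, x = -3 is also a solution since (-3)^2 = 9. Finding one solution doesn't prove there are no others.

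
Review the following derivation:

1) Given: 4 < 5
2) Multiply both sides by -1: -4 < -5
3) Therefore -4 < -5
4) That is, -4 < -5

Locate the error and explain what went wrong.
Step 2: Multiply both sides by -1: -4 < -5

Step 2 multiplies both sides by -1 but fails to reverse the inequality sign. When multiplying (or dividing) an inequality by a negative number, the direction must be reversed. Since 4 < 5, we should get -4 > -5, i.e., -4 > -5.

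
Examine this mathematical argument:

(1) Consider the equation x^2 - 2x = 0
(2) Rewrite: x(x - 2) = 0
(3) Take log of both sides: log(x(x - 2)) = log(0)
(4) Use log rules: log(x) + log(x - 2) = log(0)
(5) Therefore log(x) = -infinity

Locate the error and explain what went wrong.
Step 3: Take log of both sides: log(x(x - 2)) = log(0)

Step 3 takes the logarithm of both sides, resulting in log(0) on the right side. The logarithm is only defined for positive numbers; log(0) is undefined (approaches negative infinity). This operation is invalid.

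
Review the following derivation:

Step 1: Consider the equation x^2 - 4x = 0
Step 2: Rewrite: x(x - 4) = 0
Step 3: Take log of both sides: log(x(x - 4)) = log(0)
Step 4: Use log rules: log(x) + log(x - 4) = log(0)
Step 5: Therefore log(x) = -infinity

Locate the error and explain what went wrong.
Step 3: Take log of both sides: log(x(x - 4)) = log(0)

Step 3 takes the logarithm of both sides, resulting in log(0) on the right side. The logarithm is only defined for positive numbers; log(0) is undefined (approaches negative infinity). This operation is invalid.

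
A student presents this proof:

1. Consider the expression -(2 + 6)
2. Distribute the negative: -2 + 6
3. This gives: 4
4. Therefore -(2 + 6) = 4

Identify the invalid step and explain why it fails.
Step 2: Distribute the negative: -2 + 6

Step 2 incorrectly distributes the negative sign. The correct distribution is -(2 + 6) = -2 - 6 = -8. The negative must be applied to both terms, not just the first. The error treats -(2 + 6) as -2 + 6, which equals 4 instead of -8.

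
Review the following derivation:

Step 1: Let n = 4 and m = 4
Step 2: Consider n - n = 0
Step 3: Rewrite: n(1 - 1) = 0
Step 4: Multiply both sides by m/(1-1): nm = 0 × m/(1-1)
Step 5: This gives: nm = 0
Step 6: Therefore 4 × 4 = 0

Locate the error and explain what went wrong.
Step 4: Multiply both sides by m/(1-1): nm = 0 × m/(1-1)

Step 4 multiplies both sides by m/(1-1). However, 1-1 = 0, so this is multiplication by m/0, which is undefined. We cannot multiply by an undefined expression.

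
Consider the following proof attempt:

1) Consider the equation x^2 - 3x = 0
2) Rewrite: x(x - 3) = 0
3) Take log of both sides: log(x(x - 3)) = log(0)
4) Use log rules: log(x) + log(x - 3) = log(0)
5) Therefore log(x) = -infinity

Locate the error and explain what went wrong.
Step 3: Take log of both sides: log(x(x - 3)) = log(0)

Step 3 takes the logarithm of both sides, resulting in log(0) on the right side. The logarithm is only defined for positive numbers; log(0) is undefined (approaches negative infinity). This operation is invalid.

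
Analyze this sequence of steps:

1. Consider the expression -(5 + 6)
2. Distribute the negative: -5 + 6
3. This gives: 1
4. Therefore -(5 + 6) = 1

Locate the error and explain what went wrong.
Step 2: Distribute the negative: -5 + 6

Step 2 incorrectly distributes the negative sign. The correct distribution is -(5 + 6) = -5 - 6 = -11. The negative must be applied to both terms, not just the first. The error treats -(5 + 6) as -5 + 6, which equals 1 instead of -11.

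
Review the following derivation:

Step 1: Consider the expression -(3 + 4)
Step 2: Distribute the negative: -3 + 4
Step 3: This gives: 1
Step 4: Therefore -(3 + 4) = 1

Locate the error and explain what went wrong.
Step 2: Distribute the negative: -3 + 4

Step 2 incorrectly distributes the negative sign. The correct distribution is -(3 + 4) = -3 - 4 = -7. The negative must be applied to both terms, not just the first. The error treats -(3 + 4) as -3 + 4, which equals 1 instead of -7.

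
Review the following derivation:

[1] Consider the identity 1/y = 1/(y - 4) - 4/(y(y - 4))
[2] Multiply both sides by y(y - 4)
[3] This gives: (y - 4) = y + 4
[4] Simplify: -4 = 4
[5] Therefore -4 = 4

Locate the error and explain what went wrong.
Step 3: This gives: (y - 4) = y + 4

Step 3 makes a sign error when clearing denominators. Multiplying -4/(y(y - 4)) by y(y - 4) gives -4, not +4. The correct result is (y - 4) = y - 4, which is trivially true, not (y - 4) = y + 4. (Step 1 is a valid identity: 1/(y - 4) - 4/(y(y - 4)) = (y - 4)/(y(y - 4)) = 1/y.)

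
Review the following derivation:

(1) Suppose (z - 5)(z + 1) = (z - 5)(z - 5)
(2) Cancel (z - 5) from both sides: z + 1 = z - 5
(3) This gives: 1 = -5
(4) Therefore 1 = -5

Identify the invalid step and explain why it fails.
Step 2: Cancel (z - 5) from both sides: z + 1 = z - 5

Step 2 cancels (z - 5) from both sides. This is only valid if (z - 5) ≠ 0, i.e., z ≠ 5. When z = 5, both sides equal zero regardless of the other factors. The correct approach requires considering z = 5 as a separate case.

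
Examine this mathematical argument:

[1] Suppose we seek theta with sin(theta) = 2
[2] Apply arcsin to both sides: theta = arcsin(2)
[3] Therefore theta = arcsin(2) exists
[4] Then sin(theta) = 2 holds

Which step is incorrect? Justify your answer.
Step 2: Apply arcsin to both sides: theta = arcsin(2)

Step 2 applies arcsin to 2. However, arcsin(x) is only defined for x in [-1, 1] because sin(theta) can only produce values in that range. Since |2| > 1, arcsin(2) is undefined. There is no angle whose sine equals 2.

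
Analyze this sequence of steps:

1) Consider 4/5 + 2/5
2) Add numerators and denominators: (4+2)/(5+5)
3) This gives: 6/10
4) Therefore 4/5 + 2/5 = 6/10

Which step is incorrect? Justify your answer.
Step 2: Add numerators and denominators: (4+2)/(5+5)

Step 2 incorrectly adds fractions by separately adding numerators and denominators. This is wrong. The correct method requires a common denominator: 4/5 + 2/5 = (4×5 + 2×5)/(5×5) = 30/25 = 6/5. The method used gives 6/10, which is different.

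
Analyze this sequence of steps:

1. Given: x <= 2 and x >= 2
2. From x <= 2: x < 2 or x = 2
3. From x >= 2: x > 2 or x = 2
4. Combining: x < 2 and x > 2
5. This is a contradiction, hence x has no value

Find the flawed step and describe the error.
Step 4: Combining: x < 2 and x > 2

Step 4 incorrectly combines the conditions. From x <= 2 and x >= 2, the intersection is x = 2. The error treats the 'or' cases as 'and' requirements. The correct conclusion is that x = 2 is the unique solution, not that no solution exists.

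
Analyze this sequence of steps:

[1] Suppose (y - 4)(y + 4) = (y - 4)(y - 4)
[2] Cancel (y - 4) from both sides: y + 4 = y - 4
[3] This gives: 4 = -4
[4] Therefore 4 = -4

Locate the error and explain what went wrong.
Step 2: Cancel (y - 4) from both sides: y + 4 = y - 4

Step 2 cancels (y - 4) from both sides. This is only valid if (y - 4) ≠ 0, i.e., y ≠ 4. When y = 4, both sides equal zero regardless of the other factors. The correct approach requires considering y = 4 as a separate case.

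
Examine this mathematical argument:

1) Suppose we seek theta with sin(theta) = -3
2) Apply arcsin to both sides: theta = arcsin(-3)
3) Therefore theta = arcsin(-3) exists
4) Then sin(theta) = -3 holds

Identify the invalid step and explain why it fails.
Step 2: Apply arcsin to both sides: theta = arcsin(-3)

Step 2 applies arcsin to -3. However, arcsin(x) is only defined for x in [-1, 1] because sin(theta) can only produce values in that range. Since |-3| > 1, arcsin(-3) is undefined. There is no angle whose sine equals -3.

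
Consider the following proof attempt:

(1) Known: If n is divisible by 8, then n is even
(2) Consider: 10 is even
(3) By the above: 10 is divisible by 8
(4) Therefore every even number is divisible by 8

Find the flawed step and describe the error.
Step 3: By the above: 10 is divisible by 8

Step 3 commits the fallacy of affirming the consequent. The known fact 'divisible by 8 → even' does NOT imply 'even → divisible by 8'. That would be the converse, which is false. For example, 10 is even but 10 ÷ 8 = 1.25, which is not an integer.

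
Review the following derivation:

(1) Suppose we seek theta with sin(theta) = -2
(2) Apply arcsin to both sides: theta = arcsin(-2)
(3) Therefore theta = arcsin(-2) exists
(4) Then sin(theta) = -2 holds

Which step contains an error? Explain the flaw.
Step 2: Apply arcsin to both sides: theta = arcsin(-2)

Step 2 applies arcsin to -2. However, arcsin(x) is only defined for x in [-1, 1] because sin(theta) can only produce values in that range. Since |-2| > 1, arcsin(-2) is undefined. There is no angle whose sine equals -2.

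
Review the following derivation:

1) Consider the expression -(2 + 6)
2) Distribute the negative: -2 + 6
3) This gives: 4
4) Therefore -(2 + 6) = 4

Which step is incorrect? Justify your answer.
Step 2: Distribute the negative: -2 + 6

Step 2 incorrectly distributes the negative sign. The correct distribution is -(2 + 6) = -2 - 6 = -8. The negative must be applied to both terms, not just the first. The error treats -(2 + 6) as -2 + 6, which equals 4 instead of -8.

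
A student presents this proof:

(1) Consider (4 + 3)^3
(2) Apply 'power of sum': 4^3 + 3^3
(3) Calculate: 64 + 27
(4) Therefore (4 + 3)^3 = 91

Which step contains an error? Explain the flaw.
Step 2: Apply 'power of sum': 4^3 + 3^3

Step 2 incorrectly applies a non-existent rule '(a+b)^n = a^n + b^n'. This is false in general. The correct expansion uses the binomial theorem. The actual value is (4 + 3)^3 = 7^3 = 343, not 91.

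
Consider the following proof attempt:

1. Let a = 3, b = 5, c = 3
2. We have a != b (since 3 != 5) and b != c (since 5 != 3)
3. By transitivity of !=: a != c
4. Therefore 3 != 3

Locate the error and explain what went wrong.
Step 3: By transitivity of !=: a != c

Step 3 incorrectly applies transitivity to the '!=' relation. Transitivity states: if a R b and b R c, then a R c. However, '!=' is not transitive. Counterexample: 3 != 5 and 5 != 3, but 3 = 3 (both equal 3). Transitivity holds for relations like <, <=, =, but not for !=.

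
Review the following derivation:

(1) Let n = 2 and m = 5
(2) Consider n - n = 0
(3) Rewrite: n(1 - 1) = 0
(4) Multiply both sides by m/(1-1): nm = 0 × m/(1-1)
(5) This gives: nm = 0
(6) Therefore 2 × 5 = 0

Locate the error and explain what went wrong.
Step 4: Multiply both sides by m/(1-1): nm = 0 × m/(1-1)

Step 4 multiplies both sides by m/(1-1). However, 1-1 = 0, so this is multiplication by m/0, which is undefined. We cannot multiply by an undefined expression.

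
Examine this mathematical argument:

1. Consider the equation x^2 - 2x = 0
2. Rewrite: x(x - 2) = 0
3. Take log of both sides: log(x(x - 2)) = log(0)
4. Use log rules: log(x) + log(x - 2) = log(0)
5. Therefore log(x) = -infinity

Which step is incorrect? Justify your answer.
Step 3: Take log of both sides: log(x(x - 2)) = log(0)

Step 3 takes the logarithm of both sides, resulting in log(0) on the right side. The logarithm is only defined for positive numbers; log(0) is undefined (approaches negative infinity). This operation is invalid.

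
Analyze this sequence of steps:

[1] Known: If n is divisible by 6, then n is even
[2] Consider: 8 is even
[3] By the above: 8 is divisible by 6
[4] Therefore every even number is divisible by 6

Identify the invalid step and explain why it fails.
Step 3: By the above: 8 is divisible by 6

Step 3 commits the fallacy of affirming the consequent. The known fact 'divisible by 6 → even' does NOT imply 'even → divisible by 6'. That would be the converse, which is false. For example, 8 is even but 8 ÷ 6 = 1.33, which is not an integer.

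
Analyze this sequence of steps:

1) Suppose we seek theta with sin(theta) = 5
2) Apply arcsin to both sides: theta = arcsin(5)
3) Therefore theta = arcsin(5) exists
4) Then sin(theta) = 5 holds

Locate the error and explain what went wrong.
Step 2: Apply arcsin to both sides: theta = arcsin(5)

Step 2 applies arcsin to 5. However, arcsin(x) is only defined for x in [-1, 1] because sin(theta) can only produce values in that range. Since |5| > 1, arcsin(5) is undefined. There is no angle whose sine equals 5.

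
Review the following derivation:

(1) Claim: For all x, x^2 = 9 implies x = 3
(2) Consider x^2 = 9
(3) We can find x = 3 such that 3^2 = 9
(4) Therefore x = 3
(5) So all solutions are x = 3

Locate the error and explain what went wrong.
Step 4: Therefore x = 3

Step 4 incorrectly concludes that x = 3 is the only solution. The proof shows that x = 3 is A solution (existence), but does not show it is the ONLY solution (uniqueness). In fact, x = -3 is also a solution since (-3)^2 = 9. Finding one solution doesn't prove there are no others.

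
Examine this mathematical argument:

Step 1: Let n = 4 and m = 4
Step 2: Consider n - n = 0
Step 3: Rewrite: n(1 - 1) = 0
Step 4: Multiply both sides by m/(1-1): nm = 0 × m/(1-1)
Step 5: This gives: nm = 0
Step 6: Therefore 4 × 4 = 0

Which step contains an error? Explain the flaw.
Step 4: Multiply both sides by m/(1-1): nm = 0 × m/(1-1)

Step 4 multiplies both sides by m/(1-1). However, 1-1 = 0, so this is multiplication by m/0, which is undefined. We cannot multiply by an undefined expression.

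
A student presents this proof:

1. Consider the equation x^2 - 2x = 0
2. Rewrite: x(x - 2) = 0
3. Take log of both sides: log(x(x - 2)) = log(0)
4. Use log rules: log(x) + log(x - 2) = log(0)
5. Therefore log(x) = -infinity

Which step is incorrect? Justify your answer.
Step 3: Take log of both sides: log(x(x - 2)) = log(0)

Step 3 takes the logarithm of both sides, resulting in log(0) on the right side. The logarithm is only defined for positive numbers; log(0) is undefined (approaches negative infinity). This operation is invalid.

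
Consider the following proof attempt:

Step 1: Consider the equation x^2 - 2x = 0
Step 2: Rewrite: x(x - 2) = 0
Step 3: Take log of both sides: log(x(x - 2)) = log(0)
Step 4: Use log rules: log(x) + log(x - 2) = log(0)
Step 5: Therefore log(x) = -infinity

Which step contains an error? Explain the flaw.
Step 3: Take log of both sides: log(x(x - 2)) = log(0)

Step 3 takes the logarithm of both sides, resulting in log(0) on the right side. The logarithm is only defined for positive numbers; log(0) is undefined (approaches negative infinity). This operation is invalid.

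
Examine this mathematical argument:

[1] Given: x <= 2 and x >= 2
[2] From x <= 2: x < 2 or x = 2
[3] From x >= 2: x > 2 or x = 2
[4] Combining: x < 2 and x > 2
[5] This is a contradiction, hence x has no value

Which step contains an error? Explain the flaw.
Step 4: Combining: x < 2 and x > 2

Step 4 incorrectly combines the conditions. From x <= 2 and x >= 2, the intersection is x = 2. The error treats the 'or' cases as 'and' requirements. The correct conclusion is that x = 2 is the unique solution, not that no solution exists.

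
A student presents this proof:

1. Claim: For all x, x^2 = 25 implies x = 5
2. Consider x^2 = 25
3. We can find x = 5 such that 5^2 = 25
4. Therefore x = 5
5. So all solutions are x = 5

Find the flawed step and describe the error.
Step 4: Therefore x = 5

Step 4 incorrectly concludes that x = 5 is the only solution. The proof shows that x = 5 is A solution (existence), but does not show it is the ONLY solution (uniqueness). In fact, x = -5 is also a solution since (-5)^2 = 25. Finding one solution doesn't prove there are no others.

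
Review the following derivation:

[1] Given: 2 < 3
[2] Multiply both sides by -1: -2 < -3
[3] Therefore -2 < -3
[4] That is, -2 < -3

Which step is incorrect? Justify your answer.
Step 2: Multiply both sides by -1: -2 < -3

Step 2 multiplies both sides by -1 but fails to reverse the inequality sign. When multiplying (or dividing) an inequality by a negative number, the direction must be reversed. Since 2 < 3, we should get -2 > -3, i.e., -2 > -3.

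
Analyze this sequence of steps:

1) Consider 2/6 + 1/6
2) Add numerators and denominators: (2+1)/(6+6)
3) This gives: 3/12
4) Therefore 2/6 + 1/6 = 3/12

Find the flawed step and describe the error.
Step 2: Add numerators and denominators: (2+1)/(6+6)

Step 2 incorrectly adds fractions by separately adding numerators and denominators. This is wrong. The correct method requires a common denominator: 2/6 + 1/6 = (2×6 + 1×6)/(6×6) = 18/36 = 1/2. The method used gives 3/12, which is different.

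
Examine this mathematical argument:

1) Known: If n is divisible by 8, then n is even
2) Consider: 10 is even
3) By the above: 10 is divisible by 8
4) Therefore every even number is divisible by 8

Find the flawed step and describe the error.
Step 3: By the above: 10 is divisible by 8

Step 3 commits the fallacy of affirming the consequent. The known fact 'divisible by 8 → even' does NOT imply 'even → divisible by 8'. That would be the converse, which is false. For example, 10 is even but 10 ÷ 8 = 1.25, which is not an integer.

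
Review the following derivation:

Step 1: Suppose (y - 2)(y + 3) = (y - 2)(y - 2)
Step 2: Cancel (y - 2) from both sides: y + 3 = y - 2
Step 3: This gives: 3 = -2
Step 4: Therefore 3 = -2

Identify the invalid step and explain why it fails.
Step 2: Cancel (y - 2) from both sides: y + 3 = y - 2

Step 2 cancels (y - 2) from both sides. This is only valid if (y - 2) ≠ 0, i.e., y ≠ 2. When y = 2, both sides equal zero regardless of the other factors. The correct approach requires considering y = 2 as a separate case.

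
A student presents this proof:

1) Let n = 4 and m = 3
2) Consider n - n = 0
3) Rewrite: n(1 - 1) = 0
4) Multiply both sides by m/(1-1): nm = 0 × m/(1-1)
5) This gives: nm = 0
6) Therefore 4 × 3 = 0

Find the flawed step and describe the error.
Step 4: Multiply both sides by m/(1-1): nm = 0 × m/(1-1)

Step 4 multiplies both sides by m/(1-1). However, 1-1 = 0, so this is multiplication by m/0, which is undefined. We cannot multiply by an undefined expression.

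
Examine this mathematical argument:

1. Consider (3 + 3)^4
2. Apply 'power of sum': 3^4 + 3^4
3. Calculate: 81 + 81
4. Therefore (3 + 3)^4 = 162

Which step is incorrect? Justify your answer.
Step 2: Apply 'power of sum': 3^4 + 3^4

Step 2 incorrectly applies a non-existent rule '(a+b)^n = a^n + b^n'. This is false in general. The correct expansion uses the binomial theorem. The actual value is (3 + 3)^4 = 6^4 = 1296, not 162.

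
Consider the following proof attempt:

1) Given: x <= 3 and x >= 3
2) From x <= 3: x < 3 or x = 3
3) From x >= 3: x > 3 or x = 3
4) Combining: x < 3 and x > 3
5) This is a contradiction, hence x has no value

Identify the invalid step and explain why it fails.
Step 4: Combining: x < 3 and x > 3

Step 4 incorrectly combines the conditions. From x <= 3 and x >= 3, the intersection is x = 3. The error treats the 'or' cases as 'and' requirements. The correct conclusion is that x = 3 is the unique solution, not that no solution exists.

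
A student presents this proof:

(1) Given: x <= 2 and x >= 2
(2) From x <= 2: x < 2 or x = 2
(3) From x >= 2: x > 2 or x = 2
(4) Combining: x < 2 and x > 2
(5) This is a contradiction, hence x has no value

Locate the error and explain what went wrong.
Step 4: Combining: x < 2 and x > 2

Step 4 incorrectly combines the conditions. From x <= 2 and x >= 2, the intersection is x = 2. The error treats the 'or' cases as 'and' requirements. The correct conclusion is that x = 2 is the unique solution, not that no solution exists.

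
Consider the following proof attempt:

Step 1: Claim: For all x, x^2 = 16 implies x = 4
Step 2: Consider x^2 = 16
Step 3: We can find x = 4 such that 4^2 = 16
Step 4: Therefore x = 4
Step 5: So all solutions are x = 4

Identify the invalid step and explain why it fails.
Step 4: Therefore x = 4

Step 4 incorrectly concludes that x = 4 is the only solution. The proof shows that x = 4 is A solution (existence), but does not show it is the ONLY solution (uniqueness). In fact, x = -4 is also a solution since (-4)^2 = 16. Finding one solution doesn't prove there are no others.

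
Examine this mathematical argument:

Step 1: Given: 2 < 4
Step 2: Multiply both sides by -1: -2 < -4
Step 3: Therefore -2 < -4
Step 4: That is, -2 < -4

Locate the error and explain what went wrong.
Step 2: Multiply both sides by -1: -2 < -4

Step 2 multiplies both sides by -1 but fails to reverse the inequality sign. When multiplying (or dividing) an inequality by a negative number, the direction must be reversed. Since 2 < 4, we should get -2 > -4, i.e., -2 > -4.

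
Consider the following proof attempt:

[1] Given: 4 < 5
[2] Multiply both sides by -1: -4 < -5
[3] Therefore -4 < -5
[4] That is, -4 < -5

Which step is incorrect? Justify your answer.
Step 2: Multiply both sides by -1: -4 < -5

Step 2 multiplies both sides by -1 but fails to reverse the inequality sign. When multiplying (or dividing) an inequality by a negative number, the direction must be reversed. Since 4 < 5, we should get -4 > -5, i.e., -4 > -5.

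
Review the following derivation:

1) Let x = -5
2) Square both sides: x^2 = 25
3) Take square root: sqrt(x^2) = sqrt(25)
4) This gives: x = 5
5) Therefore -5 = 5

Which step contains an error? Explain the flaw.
Step 4: This gives: x = 5

Step 4 incorrectly states that sqrt(x^2) = x. The correct identity is sqrt(x^2) = |x|. Since x = -5 < 0, we have sqrt(x^2) = |-5| = 5, not x = -5.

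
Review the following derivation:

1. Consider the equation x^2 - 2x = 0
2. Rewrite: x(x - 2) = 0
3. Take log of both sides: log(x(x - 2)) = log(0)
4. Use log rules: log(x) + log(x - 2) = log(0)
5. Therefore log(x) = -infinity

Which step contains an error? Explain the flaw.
Step 3: Take log of both sides: log(x(x - 2)) = log(0)

Step 3 takes the logarithm of both sides, resulting in log(0) on the right side. The logarithm is only defined for positive numbers; log(0) is undefined (approaches negative infinity). This operation is invalid.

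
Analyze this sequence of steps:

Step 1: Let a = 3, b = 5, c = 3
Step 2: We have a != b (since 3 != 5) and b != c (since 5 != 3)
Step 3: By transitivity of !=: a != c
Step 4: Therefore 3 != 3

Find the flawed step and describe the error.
Step 3: By transitivity of !=: a != c

Step 3 incorrectly applies transitivity to the '!=' relation. Transitivity states: if a R b and b R c, then a R c. However, '!=' is not transitive. Counterexample: 3 != 5 and 5 != 3, but 3 = 3 (both equal 3). Transitivity holds for relations like <, <=, =, but not for !=.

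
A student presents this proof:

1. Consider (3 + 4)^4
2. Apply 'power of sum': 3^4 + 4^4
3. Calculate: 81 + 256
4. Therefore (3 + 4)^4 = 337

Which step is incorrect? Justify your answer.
Step 2: Apply 'power of sum': 3^4 + 4^4

Step 2 incorrectly applies a non-existent rule '(a+b)^n = a^n + b^n'. This is false in general. The correct expansion uses the binomial theorem. The actual value is (3 + 4)^4 = 7^4 = 2401, not 337.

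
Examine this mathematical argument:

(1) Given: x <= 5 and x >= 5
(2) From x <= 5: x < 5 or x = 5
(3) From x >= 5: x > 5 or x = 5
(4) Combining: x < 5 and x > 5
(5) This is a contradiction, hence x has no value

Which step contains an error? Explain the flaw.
Step 4: Combining: x < 5 and x > 5

Step 4 incorrectly combines the conditions. From x <= 5 and x >= 5, the intersection is x = 5. The error treats the 'or' cases as 'and' requirements. The correct conclusion is that x = 5 is the unique solution, not that no solution exists.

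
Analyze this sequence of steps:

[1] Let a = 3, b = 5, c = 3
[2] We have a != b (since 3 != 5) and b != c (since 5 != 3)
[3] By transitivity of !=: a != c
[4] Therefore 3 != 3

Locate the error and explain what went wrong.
Step 3: By transitivity of !=: a != c

Step 3 incorrectly applies transitivity to the '!=' relation. Transitivity states: if a R b and b R c, then a R c. However, '!=' is not transitive. Counterexample: 3 != 5 and 5 != 3, but 3 = 3 (both equal 3). Transitivity holds for relations like <, <=, =, but not for !=.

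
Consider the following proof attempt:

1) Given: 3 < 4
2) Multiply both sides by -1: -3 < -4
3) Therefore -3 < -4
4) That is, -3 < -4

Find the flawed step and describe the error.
Step 2: Multiply both sides by -1: -3 < -4

Step 2 multiplies both sides by -1 but fails to reverse the inequality sign. When multiplying (or dividing) an inequality by a negative number, the direction must be reversed. Since 3 < 4, we should get -3 > -4, i.e., -3 > -4.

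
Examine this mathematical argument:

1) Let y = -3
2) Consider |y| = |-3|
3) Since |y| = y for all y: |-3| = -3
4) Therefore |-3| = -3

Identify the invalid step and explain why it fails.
Step 3: Since |y| = y for all y: |-3| = -3

Step 3 incorrectly states that |y| = y for all y. The correct definition is |y| = y when y >= 0, and |y| = -y when y < 0. Since -3 < 0, we have |-3| = -(-3) = 3, not -3.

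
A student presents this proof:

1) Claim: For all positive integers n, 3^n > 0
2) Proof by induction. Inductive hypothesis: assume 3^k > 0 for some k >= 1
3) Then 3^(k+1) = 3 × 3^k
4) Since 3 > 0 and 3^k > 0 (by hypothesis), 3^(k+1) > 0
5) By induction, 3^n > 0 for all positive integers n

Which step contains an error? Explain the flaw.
Step 5: By induction, 3^n > 0 for all positive integers n

Step 5 concludes the proof by induction, but no base case was ever established. A valid induction proof requires: (1) a base case proving 3^1 > 0, and (2) an inductive step showing IF 3^k > 0 THEN 3^(k+1) > 0. Steps 2-4 correctly establish the inductive step, but without the base case the conclusion in step 5 does not follow.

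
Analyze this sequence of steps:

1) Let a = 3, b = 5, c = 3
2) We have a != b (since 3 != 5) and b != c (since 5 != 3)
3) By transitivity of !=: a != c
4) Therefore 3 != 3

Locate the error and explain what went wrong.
Step 3: By transitivity of !=: a != c

Step 3 incorrectly applies transitivity to the '!=' relation. Transitivity states: if a R b and b R c, then a R c. However, '!=' is not transitive. Counterexample: 3 != 5 and 5 != 3, but 3 = 3 (both equal 3). Transitivity holds for relations like <, <=, =, but not for !=.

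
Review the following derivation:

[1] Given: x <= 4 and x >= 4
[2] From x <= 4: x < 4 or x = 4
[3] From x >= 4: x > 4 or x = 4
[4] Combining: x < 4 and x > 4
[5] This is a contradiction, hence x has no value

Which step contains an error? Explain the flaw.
Step 4: Combining: x < 4 and x > 4

Step 4 incorrectly combines the conditions. From x <= 4 and x >= 4, the intersection is x = 4. The error treats the 'or' cases as 'and' requirements. The correct conclusion is that x = 4 is the unique solution, not that no solution exists.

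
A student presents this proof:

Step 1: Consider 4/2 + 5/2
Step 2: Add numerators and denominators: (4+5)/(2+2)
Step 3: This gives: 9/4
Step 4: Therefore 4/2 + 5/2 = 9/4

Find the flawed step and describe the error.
Step 2: Add numerators and denominators: (4+5)/(2+2)

Step 2 incorrectly adds fractions by separately adding numerators and denominators. This is wrong. The correct method requires a common denominator: 4/2 + 5/2 = (4×2 + 5×2)/(2×2) = 18/4 = 9/2. The method used gives 9/4, which is different.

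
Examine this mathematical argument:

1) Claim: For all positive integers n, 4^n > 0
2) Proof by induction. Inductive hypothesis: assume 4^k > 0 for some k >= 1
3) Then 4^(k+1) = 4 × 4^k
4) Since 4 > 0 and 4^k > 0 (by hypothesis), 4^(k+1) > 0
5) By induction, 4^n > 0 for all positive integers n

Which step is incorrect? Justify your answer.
Step 5: By induction, 4^n > 0 for all positive integers n

Step 5 concludes the proof by induction, but no base case was ever established. A valid induction proof requires: (1) a base case proving 4^1 > 0, and (2) an inductive step showing IF 4^k > 0 THEN 4^(k+1) > 0. Steps 2-4 correctly establish the inductive step, but without the base case the conclusion in step 5 does not follow.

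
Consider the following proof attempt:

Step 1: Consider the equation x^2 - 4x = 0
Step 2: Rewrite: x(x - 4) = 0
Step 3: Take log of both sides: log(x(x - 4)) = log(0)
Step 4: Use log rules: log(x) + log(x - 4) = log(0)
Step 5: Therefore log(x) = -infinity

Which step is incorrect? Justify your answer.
Step 3: Take log of both sides: log(x(x - 4)) = log(0)

Step 3 takes the logarithm of both sides, resulting in log(0) on the right side. The logarithm is only defined for positive numbers; log(0) is undefined (approaches negative infinity). This operation is invalid.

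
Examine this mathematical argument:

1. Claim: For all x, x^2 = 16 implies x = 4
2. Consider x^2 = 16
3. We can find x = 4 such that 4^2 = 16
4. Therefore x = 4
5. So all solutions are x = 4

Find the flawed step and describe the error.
Step 4: Therefore x = 4

Step 4 incorrectly concludes that x = 4 is the only solution. The proof shows that x = 4 is A solution (existence), but does not show it is the ONLY solution (uniqueness). In fact, x = -4 is also a solution since (-4)^2 = 16. Finding one solution doesn't prove there are no others.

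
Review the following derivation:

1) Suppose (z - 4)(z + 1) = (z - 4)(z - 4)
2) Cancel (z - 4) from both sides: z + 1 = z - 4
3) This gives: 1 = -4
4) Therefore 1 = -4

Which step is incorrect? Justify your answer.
Step 2: Cancel (z - 4) from both sides: z + 1 = z - 4

Step 2 cancels (z - 4) from both sides. This is only valid if (z - 4) ≠ 0, i.e., z ≠ 4. When z = 4, both sides equal zero regardless of the other factors. The correct approach requires considering z = 4 as a separate case.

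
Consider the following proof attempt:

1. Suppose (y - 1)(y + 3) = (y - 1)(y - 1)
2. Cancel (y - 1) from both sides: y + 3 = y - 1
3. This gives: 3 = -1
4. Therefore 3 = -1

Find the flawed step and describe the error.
Step 2: Cancel (y - 1) from both sides: y + 3 = y - 1

Step 2 cancels (y - 1) from both sides. This is only valid if (y - 1) ≠ 0, i.e., y ≠ 1. When y = 1, both sides equal zero regardless of the other factors. The correct approach requires considering y = 1 as a separate case.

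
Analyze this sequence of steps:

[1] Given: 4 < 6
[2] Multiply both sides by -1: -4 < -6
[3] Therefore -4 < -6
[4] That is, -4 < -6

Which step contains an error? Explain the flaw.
Step 2: Multiply both sides by -1: -4 < -6

Step 2 multiplies both sides by -1 but fails to reverse the inequality sign. When multiplying (or dividing) an inequality by a negative number, the direction must be reversed. Since 4 < 6, we should get -4 > -6, i.e., -4 > -6.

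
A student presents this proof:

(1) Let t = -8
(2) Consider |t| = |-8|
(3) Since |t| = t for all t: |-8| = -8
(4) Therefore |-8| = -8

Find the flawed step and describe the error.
Step 3: Since |t| = t for all t: |-8| = -8

Step 3 incorrectly states that |t| = t for all t. The correct definition is |t| = t when t >= 0, and |t| = -t when t < 0. Since -8 < 0, we have |-8| = -(-8) = 8, not -8.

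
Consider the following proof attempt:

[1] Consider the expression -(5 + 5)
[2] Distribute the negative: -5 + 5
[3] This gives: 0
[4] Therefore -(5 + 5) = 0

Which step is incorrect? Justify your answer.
Step 2: Distribute the negative: -5 + 5

Step 2 incorrectly distributes the negative sign. The correct distribution is -(5 + 5) = -5 - 5 = -10. The negative must be applied to both terms, not just the first. The error treats -(5 + 5) as -5 + 5, which equals 0 instead of -10.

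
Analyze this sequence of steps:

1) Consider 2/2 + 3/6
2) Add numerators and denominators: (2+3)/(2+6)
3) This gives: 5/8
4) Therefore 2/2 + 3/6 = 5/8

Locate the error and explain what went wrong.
Step 2: Add numerators and denominators: (2+3)/(2+6)

Step 2 incorrectly adds fractions by separately adding numerators and denominators. This is wrong. The correct method requires a common denominator: 2/2 + 3/6 = (2×6 + 3×2)/(2×6) = 18/12 = 3/2. The method used gives 5/8, which is different.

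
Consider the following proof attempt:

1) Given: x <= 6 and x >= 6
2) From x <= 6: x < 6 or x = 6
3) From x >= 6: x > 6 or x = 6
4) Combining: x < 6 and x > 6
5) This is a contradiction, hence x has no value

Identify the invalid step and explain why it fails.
Step 4: Combining: x < 6 and x > 6

Step 4 incorrectly combines the conditions. From x <= 6 and x >= 6, the intersection is x = 6. The error treats the 'or' cases as 'and' requirements. The correct conclusion is that x = 6 is the unique solution, not that no solution exists.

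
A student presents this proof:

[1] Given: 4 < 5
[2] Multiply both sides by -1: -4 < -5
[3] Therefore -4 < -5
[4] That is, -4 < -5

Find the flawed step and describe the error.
Step 2: Multiply both sides by -1: -4 < -5

Step 2 multiplies both sides by -1 but fails to reverse the inequality sign. When multiplying (or dividing) an inequality by a negative number, the direction must be reversed. Since 4 < 5, we should get -4 > -5, i.e., -4 > -5.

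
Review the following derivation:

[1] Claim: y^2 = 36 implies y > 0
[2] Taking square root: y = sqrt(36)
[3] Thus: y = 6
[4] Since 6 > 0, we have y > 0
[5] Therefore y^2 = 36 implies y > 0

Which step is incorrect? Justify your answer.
Step 2: Taking square root: y = sqrt(36)

Step 2 takes the square root and assumes the positive root only. The equation y^2 = 36 actually has two solutions: y = 6 and y = -6. The proof silently assumes y > 0 without justification, then uses this assumption to conclude y > 0, which is circular. The counterexample y = -6 shows the claim is false.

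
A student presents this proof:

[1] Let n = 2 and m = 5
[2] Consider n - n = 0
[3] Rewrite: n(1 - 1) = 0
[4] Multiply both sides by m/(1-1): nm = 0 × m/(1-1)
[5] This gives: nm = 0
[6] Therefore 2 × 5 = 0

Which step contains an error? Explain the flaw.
Step 4: Multiply both sides by m/(1-1): nm = 0 × m/(1-1)

Step 4 multiplies both sides by m/(1-1). However, 1-1 = 0, so this is multiplication by m/0, which is undefined. We cannot multiply by an undefined expression.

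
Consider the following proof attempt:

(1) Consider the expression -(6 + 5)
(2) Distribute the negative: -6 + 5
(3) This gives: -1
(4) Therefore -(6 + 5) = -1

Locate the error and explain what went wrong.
Step 2: Distribute the negative: -6 + 5

Step 2 incorrectly distributes the negative sign. The correct distribution is -(6 + 5) = -6 - 5 = -11. The negative must be applied to both terms, not just the first. The error treats -(6 + 5) as -6 + 5, which equals -1 instead of -11.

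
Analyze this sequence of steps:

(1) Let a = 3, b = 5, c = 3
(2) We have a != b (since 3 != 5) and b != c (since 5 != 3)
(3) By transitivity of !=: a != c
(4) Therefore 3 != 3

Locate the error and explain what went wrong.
Step 3: By transitivity of !=: a != c

Step 3 incorrectly applies transitivity to the '!=' relation. Transitivity states: if a R b and b R c, then a R c. However, '!=' is not transitive. Counterexample: 3 != 5 and 5 != 3, but 3 = 3 (both equal 3). Transitivity holds for relations like <, <=, =, but not for !=.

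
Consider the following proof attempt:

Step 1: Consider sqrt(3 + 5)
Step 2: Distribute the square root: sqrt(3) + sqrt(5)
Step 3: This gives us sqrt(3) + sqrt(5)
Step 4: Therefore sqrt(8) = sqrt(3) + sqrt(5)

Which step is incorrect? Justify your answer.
Step 2: Distribute the square root: sqrt(3) + sqrt(5)

Step 2 incorrectly 'distributes' the square root over addition. The square root function does not distribute: sqrt(a + b) ≠ sqrt(a) + sqrt(b). In fact, sqrt(3 + 5) = sqrt(8) ≈ 2.8284, while sqrt(3) + sqrt(5) ≈ 3.9681.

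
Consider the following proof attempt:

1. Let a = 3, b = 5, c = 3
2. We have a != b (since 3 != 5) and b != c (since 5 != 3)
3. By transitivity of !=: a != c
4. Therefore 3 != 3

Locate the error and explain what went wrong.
Step 3: By transitivity of !=: a != c

Step 3 incorrectly applies transitivity to the '!=' relation. Transitivity states: if a R b and b R c, then a R c. However, '!=' is not transitive. Counterexample: 3 != 5 and 5 != 3, but 3 = 3 (both equal 3). Transitivity holds for relations like <, <=, =, but not for !=.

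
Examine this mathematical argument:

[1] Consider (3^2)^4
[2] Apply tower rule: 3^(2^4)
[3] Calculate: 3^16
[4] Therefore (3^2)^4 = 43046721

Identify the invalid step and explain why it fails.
Step 2: Apply tower rule: 3^(2^4)

Step 2 incorrectly states that (a^b)^c = a^(b^c). The correct rule is (a^b)^c = a^(b×c). The actual value is (3^2)^4 = 3^8 = 6561, not 3^16 = 43046721.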